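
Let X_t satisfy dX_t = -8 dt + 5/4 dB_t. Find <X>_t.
<X>_t = 25*t/16

For an Itô process dX_t = a(t) dt + b(t) dB_t, the quadratic variation is <X>_t = int_0^t b(s)^2 ds (the drift term does not contribute). Here b(s) = 5/4, so
  b(s)^2 = 25/16.
Integrating from 0 to t:
  <X>_t = int_0^t (25/16) ds = 25*t/16.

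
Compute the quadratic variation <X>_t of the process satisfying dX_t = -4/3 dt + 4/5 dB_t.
<X>_t = 16*t/25

For an Itô process dX_t = a(t) dt + b(t) dB_t, the quadratic variation is <X>_t = int_0^t b(s)^2 ds (the drift term does not contribute). Here b(s) = 4/5, so
  b(s)^2 = 16/25.
Integrating from 0 to t:
  <X>_t = int_0^t (16/25) ds = 16*t/25.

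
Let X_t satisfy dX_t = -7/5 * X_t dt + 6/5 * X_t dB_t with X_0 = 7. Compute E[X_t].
E[X_t] = 7*exp(-7*t/5)

For GBM dX = mu X dt + sigma X dB with X_0 = x_0, apply Itô to Y = log X: dY = (mu - sigma^2/2) dt + sigma dB, so Y_t = log(x_0) + (mu - sigma^2/2) t + sigma B_t and hence X_t = x_0 * exp((mu - sigma^2/2) t + sigma B_t).
With mu = -7/5, sigma = 6/5, x_0 = 7, this gives:
  X_t = 7 * exp((-53/25) * t + (6/5) * B_t).
Since sigma*B_t ~ Normal(0, sigma^2 t), E[exp(sigma*B_t)] = exp(sigma^2 t / 2); so E[X_t] = x_0 * exp((mu - sigma^2/2) t) * exp(sigma^2 t / 2) = x_0 * exp(mu t) = 7*exp(-7*t/5).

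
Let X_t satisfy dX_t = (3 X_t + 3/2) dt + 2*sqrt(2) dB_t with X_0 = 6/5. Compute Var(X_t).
Var(X_t) = 4*exp(6*t)/3 - 4/3

The variance V(t) = Var(X_t) satisfies V'(t) = 2 a V(t) + c^2 with V(0) = 0 (drift coefficient is linear in X, diffusion is constant). With a = 3, c = 2*sqrt(2), the solution is
  V(t) = (c^2 / (2 a)) * (exp(2 a t) - 1)
       = ((2*sqrt(2))^2 / (2*3)) * (exp(6 t) - 1)
       = 4*exp(6*t)/3 - 4/3.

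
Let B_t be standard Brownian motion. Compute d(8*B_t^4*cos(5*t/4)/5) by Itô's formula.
d(8*B_t^4*cos(5*t/4)/5) = (2*B_t^2*(-B_t^2*sin(5*t/4) + 24*cos(5*t/4)/5)) dt + (32*B_t^3*cos(5*t/4)/5) dB_t

Itô's formula for f(t, x): d f(t, B_t) = (f_t + (1/2) f_xx) dt + f_x dB_t. Compute partials of f(t, x) = 8*x^4*cos(5*t/4)/5:
  f_t(t,x)  = -2*x^4*sin(5*t/4)
  f_x(t,x)  = 32*x^3*cos(5*t/4)/5
  f_xx(t,x) = 96*x^2*cos(5*t/4)/5
Assemble drift = f_t + (1/2) f_xx = 2*x^2*(-x^2*sin(5*t/4) + 24*cos(5*t/4)/5) and diffusion = f_x = 32*x^3*cos(5*t/4)/5. Substituting x = B_t:
  d(8*B_t^4*cos(5*t/4)/5) = (2*B_t^2*(-B_t^2*sin(5*t/4) + 24*cos(5*t/4)/5)) dt + (32*B_t^3*cos(5*t/4)/5) dB_t.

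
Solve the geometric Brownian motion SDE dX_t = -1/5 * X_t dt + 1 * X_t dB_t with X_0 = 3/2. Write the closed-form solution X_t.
X_t = 3/2 * exp((-7/10) * t + (1) * B_t)

For GBM dX = mu X dt + sigma X dB with X_0 = x_0, apply Itô to Y = log X: dY = (mu - sigma^2/2) dt + sigma dB, so Y_t = log(x_0) + (mu - sigma^2/2) t + sigma B_t and hence X_t = x_0 * exp((mu - sigma^2/2) t + sigma B_t).
With mu = -1/5, sigma = 1, x_0 = 3/2, this gives:
  X_t = 3/2 * exp((-7/10) * t + (1) * B_t).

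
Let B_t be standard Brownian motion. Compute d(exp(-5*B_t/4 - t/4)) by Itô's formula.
d(exp(-5*B_t/4 - t/4)) = (17*exp(-5*B_t/4 - t/4)/32) dt + (-5*exp(-5*B_t/4 - t/4)/4) dB_t

Itô's formula for f(t, x): d f(t, B_t) = (f_t + (1/2) f_xx) dt + f_x dB_t. Compute partials of f(t, x) = exp(-t/4 - 5*x/4):
  f_t(t,x)  = -exp(-t/4 - 5*x/4)/4
  f_x(t,x)  = -5*exp(-t/4 - 5*x/4)/4
  f_xx(t,x) = 25*exp(-t/4 - 5*x/4)/16
Assemble drift = f_t + (1/2) f_xx = 17*exp(-t/4 - 5*x/4)/32 and diffusion = f_x = -5*exp(-t/4 - 5*x/4)/4. Substituting x = B_t:
  d(exp(-5*B_t/4 - t/4)) = (17*exp(-5*B_t/4 - t/4)/32) dt + (-5*exp(-5*B_t/4 - t/4)/4) dB_t.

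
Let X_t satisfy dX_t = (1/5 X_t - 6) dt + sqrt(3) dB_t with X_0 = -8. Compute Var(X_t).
Var(X_t) = 15*exp(2*t/5)/2 - 15/2

The variance V(t) = Var(X_t) satisfies V'(t) = 2 a V(t) + c^2 with V(0) = 0 (drift coefficient is linear in X, diffusion is constant). With a = 1/5, c = sqrt(3), the solution is
  V(t) = (c^2 / (2 a)) * (exp(2 a t) - 1)
       = (sqrt(3)^2 / (2*(1/5))) * (exp((2/5) t) - 1)
       = 15*exp(2*t/5)/2 - 15/2.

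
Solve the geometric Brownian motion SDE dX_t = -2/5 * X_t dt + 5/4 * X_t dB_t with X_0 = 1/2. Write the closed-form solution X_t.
X_t = 1/2 * exp((-189/160) * t + (5/4) * B_t)

For GBM dX = mu X dt + sigma X dB with X_0 = x_0, apply Itô to Y = log X: dY = (mu - sigma^2/2) dt + sigma dB, so Y_t = log(x_0) + (mu - sigma^2/2) t + sigma B_t and hence X_t = x_0 * exp((mu - sigma^2/2) t + sigma B_t).
With mu = -2/5, sigma = 5/4, x_0 = 1/2, this gives:
  X_t = 1/2 * exp((-189/160) * t + (5/4) * B_t).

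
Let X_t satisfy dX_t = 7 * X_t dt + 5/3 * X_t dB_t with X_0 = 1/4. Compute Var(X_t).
Var(X_t) = (exp(25*t/9) - 1)*exp(14*t)/16

For GBM dX = mu X dt + sigma X dB with X_0 = x_0, apply Itô to Y = log X: dY = (mu - sigma^2/2) dt + sigma dB, so Y_t = log(x_0) + (mu - sigma^2/2) t + sigma B_t and hence X_t = x_0 * exp((mu - sigma^2/2) t + sigma B_t).
With mu = 7, sigma = 5/3, x_0 = 1/4, this gives:
  X_t = 1/4 * exp((101/18) * t + (5/3) * B_t).
Since sigma*B_t ~ Normal(0, sigma^2 t), E[exp(sigma*B_t)] = exp(sigma^2 t / 2); so E[X_t] = x_0 * exp((mu - sigma^2/2) t) * exp(sigma^2 t / 2) = x_0 * exp(mu t) = exp(7*t)/4.
Var(X_t) = E[X_t^2] - (E[X_t])^2 = x_0^2 * exp(2 mu t) * (exp(sigma^2 t) - 1) = (exp(25*t/9) - 1)*exp(14*t)/16.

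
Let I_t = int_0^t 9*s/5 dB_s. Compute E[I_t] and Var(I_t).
E[I_t] = 0; Var(I_t) = 27*t^3/25

The Itô integral of a deterministic integrand f(s) has mean 0 because each increment f(s) * (B_{s+ds} - B_s) has mean 0. By the Itô isometry:
  Var( int_0^t f(s) dB_s ) = E[ (int_0^t f(s) dB_s)^2 ] = int_0^t f(s)^2 ds.
Here f(s) = 9*s/5, so f(s)^2 = 81*s^2/25. Integrate:
  int_0^t (81*s^2/25) ds = 27*t^3/25.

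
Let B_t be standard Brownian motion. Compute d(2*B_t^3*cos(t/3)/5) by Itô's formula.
d(2*B_t^3*cos(t/3)/5) = (2*B_t*(-B_t^2*sin(t/3) + 9*cos(t/3))/15) dt + (6*B_t^2*cos(t/3)/5) dB_t

Itô's formula for f(t, x): d f(t, B_t) = (f_t + (1/2) f_xx) dt + f_x dB_t. Compute partials of f(t, x) = 2*x^3*cos(t/3)/5:
  f_t(t,x)  = -2*x^3*sin(t/3)/15
  f_x(t,x)  = 6*x^2*cos(t/3)/5
  f_xx(t,x) = 12*x*cos(t/3)/5
Assemble drift = f_t + (1/2) f_xx = 2*x*(-x^2*sin(t/3) + 9*cos(t/3))/15 and diffusion = f_x = 6*x^2*cos(t/3)/5. Substituting x = B_t:
  d(2*B_t^3*cos(t/3)/5) = (2*B_t*(-B_t^2*sin(t/3) + 9*cos(t/3))/15) dt + (6*B_t^2*cos(t/3)/5) dB_t.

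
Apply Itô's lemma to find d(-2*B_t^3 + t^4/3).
d(-2*B_t^3 + t^4/3) = (-6*B_t + 4*t^3/3) dt + (-6*B_t^2) dB_t

Itô's formula for f(t, x): d f(t, B_t) = (f_t + (1/2) f_xx) dt + f_x dB_t. Compute partials of f(t, x) = t^4/3 - 2*x^3:
  f_t(t,x)  = 4*t^3/3
  f_x(t,x)  = -6*x^2
  f_xx(t,x) = -12*x
Assemble drift = f_t + (1/2) f_xx = 4*t^3/3 - 6*x and diffusion = f_x = -6*x^2. Substituting x = B_t:
  d(-2*B_t^3 + t^4/3) = (-6*B_t + 4*t^3/3) dt + (-6*B_t^2) dB_t.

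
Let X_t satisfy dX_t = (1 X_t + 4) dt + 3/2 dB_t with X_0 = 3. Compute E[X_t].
E[X_t] = 7*exp(t) - 4

Taking expectations and using E[dB_t] = 0, the mean m(t) = E[X_t] satisfies the ODE m'(t) = a m(t) + b with m(0) = x_0. With a = 1, b = 4, x_0 = 3, the solution is
  m(t) = x_0 * exp(a t) + (b/a) * (exp(a t) - 1)
       = 3 * exp(1 t) + (4/1) * (exp(1 t) - 1)
       = 7*exp(t) - 4.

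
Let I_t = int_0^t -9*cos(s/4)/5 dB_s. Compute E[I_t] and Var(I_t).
E[I_t] = 0; Var(I_t) = 81*t/50 + 81*sin(t/2)/25

The Itô integral of a deterministic integrand f(s) has mean 0 because each increment f(s) * (B_{s+ds} - B_s) has mean 0. By the Itô isometry:
  Var( int_0^t f(s) dB_s ) = E[ (int_0^t f(s) dB_s)^2 ] = int_0^t f(s)^2 ds.
Here f(s) = -9*cos(s/4)/5, so f(s)^2 = 81*cos(s/4)^2/25. Integrate:
  int_0^t (81*cos(s/4)^2/25) ds = 81*t/50 + 81*sin(t/2)/25.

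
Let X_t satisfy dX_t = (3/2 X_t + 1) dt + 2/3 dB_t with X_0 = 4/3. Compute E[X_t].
E[X_t] = 2*exp(3*t/2) - 2/3

Taking expectations and using E[dB_t] = 0, the mean m(t) = E[X_t] satisfies the ODE m'(t) = a m(t) + b with m(0) = x_0. With a = 3/2, b = 1, x_0 = 4/3, the solution is
  m(t) = x_0 * exp(a t) + (b/a) * (exp(a t) - 1)
       = (4/3) * exp((3/2) t) + (1/(3/2)) * (exp((3/2) t) - 1)
       = 2*exp(3*t/2) - 2/3.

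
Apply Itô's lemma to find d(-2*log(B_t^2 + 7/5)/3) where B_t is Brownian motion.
d(-2*log(B_t^2 + 7/5)/3) = (10*(5*B_t^2 - 7)/(3*(5*B_t^2 + 7)^2)) dt + (-20*B_t/(15*B_t^2 + 21)) dB_t

Itô's formula for f(B_t) gives d f(B_t) = f'(B_t) dB_t + (1/2) f''(B_t) dt. Compute derivatives of f(x) = -2*log(x^2 + 7/5)/3:
  f'(x)  = -20*x/(15*x^2 + 21)
  f''(x) = 20*(5*x^2 - 7)/(3*(5*x^2 + 7)^2)
Substitute x = B_t and multiply the f'' term by 1/2:
  drift     = (1/2) * (20*(5*x^2 - 7)/(3*(5*x^2 + 7)^2)) evaluated at B_t = 10*(5*B_t^2 - 7)/(3*(5*B_t^2 + 7)^2)
  diffusion = (-20*x/(15*x^2 + 21)) evaluated at B_t = -20*B_t/(15*B_t^2 + 21)
Therefore d(-2*log(B_t^2 + 7/5)/3) = (10*(5*B_t^2 - 7)/(3*(5*B_t^2 + 7)^2)) dt + (-20*B_t/(15*B_t^2 + 21)) dB_t.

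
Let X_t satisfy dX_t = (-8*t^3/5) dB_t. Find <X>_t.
<X>_t = 64*t^7/175

For an Itô process dX_t = a(t) dt + b(t) dB_t, the quadratic variation is <X>_t = int_0^t b(s)^2 ds (the drift term does not contribute). Here b(s) = -8*s^3/5, so
  b(s)^2 = 64*s^6/25.
Integrating from 0 to t:
  <X>_t = int_0^t (64*s^6/25) ds = 64*t^7/175.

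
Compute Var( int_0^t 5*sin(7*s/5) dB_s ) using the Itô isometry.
Var = 25*t/2 - 125*sin(14*t/5)/28

The Itô integral of a deterministic integrand f(s) has mean 0 because each increment f(s) * (B_{s+ds} - B_s) has mean 0. By the Itô isometry:
  Var( int_0^t f(s) dB_s ) = E[ (int_0^t f(s) dB_s)^2 ] = int_0^t f(s)^2 ds.
Here f(s) = 5*sin(7*s/5), so f(s)^2 = 25*sin(7*s/5)^2. Integrate:
  int_0^t (25*sin(7*s/5)^2) ds = 25*t/2 - 125*sin(14*t/5)/28.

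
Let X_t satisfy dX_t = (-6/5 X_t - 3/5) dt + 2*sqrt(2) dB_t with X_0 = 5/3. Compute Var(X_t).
Var(X_t) = 10/3 - 10*exp(-12*t/5)/3

The variance V(t) = Var(X_t) satisfies V'(t) = 2 a V(t) + c^2 with V(0) = 0 (drift coefficient is linear in X, diffusion is constant). With a = -6/5, c = 2*sqrt(2), the solution is
  V(t) = (c^2 / (2 a)) * (exp(2 a t) - 1)
       = ((2*sqrt(2))^2 / (2*(-6/5))) * (exp((-12/5) t) - 1)
       = 10/3 - 10*exp(-12*t/5)/3.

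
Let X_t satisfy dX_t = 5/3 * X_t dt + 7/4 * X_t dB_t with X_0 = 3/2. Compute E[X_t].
E[X_t] = 3*exp(5*t/3)/2

For GBM dX = mu X dt + sigma X dB with X_0 = x_0, apply Itô to Y = log X: dY = (mu - sigma^2/2) dt + sigma dB, so Y_t = log(x_0) + (mu - sigma^2/2) t + sigma B_t and hence X_t = x_0 * exp((mu - sigma^2/2) t + sigma B_t).
With mu = 5/3, sigma = 7/4, x_0 = 3/2, this gives:
  X_t = 3/2 * exp((13/96) * t + (7/4) * B_t).
Since sigma*B_t ~ Normal(0, sigma^2 t), E[exp(sigma*B_t)] = exp(sigma^2 t / 2); so E[X_t] = x_0 * exp((mu - sigma^2/2) t) * exp(sigma^2 t / 2) = x_0 * exp(mu t) = 3*exp(5*t/3)/2.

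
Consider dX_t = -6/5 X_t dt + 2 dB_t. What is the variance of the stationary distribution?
lim Var(X_t) = 5/3

The OU SDE dX = -theta X dt + sigma dB admits the integrating factor exp(theta t): d(exp(theta t) X_t) = sigma exp(theta t) dB_t. Integrating from 0 to t gives X_t = x_0 * exp(-theta t) + sigma * int_0^t exp(-theta (t-s)) dB_s for any initial x_0. The Itô integral has variance (by the Itô isometry) sigma^2 * int_0^t exp(-2 theta (t - s)) ds = sigma^2 * (1 - exp(-2 theta t)) / (2 theta), independent of x_0.
With theta = 6/5, sigma = 2:
  Var(X_t) = (2)^2 * (1 - exp(-2*6/5 t)) / (2 * 6/5) = 5/3 - 5*exp(-12*t/5)/3.
As t -> infinity, exp(-2*6/5 t) -> 0, so the stationary variance is sigma^2 / (2 theta) = 5/3.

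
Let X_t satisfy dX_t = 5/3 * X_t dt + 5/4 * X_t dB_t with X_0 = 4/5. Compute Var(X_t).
Var(X_t) = 16*(exp(25*t/16) - 1)*exp(10*t/3)/25

For GBM dX = mu X dt + sigma X dB with X_0 = x_0, apply Itô to Y = log X: dY = (mu - sigma^2/2) dt + sigma dB, so Y_t = log(x_0) + (mu - sigma^2/2) t + sigma B_t and hence X_t = x_0 * exp((mu - sigma^2/2) t + sigma B_t).
With mu = 5/3, sigma = 5/4, x_0 = 4/5, this gives:
  X_t = 4/5 * exp((85/96) * t + (5/4) * B_t).
Since sigma*B_t ~ Normal(0, sigma^2 t), E[exp(sigma*B_t)] = exp(sigma^2 t / 2); so E[X_t] = x_0 * exp((mu - sigma^2/2) t) * exp(sigma^2 t / 2) = x_0 * exp(mu t) = 4*exp(5*t/3)/5.
Var(X_t) = E[X_t^2] - (E[X_t])^2 = x_0^2 * exp(2 mu t) * (exp(sigma^2 t) - 1) = 16*(exp(25*t/16) - 1)*exp(10*t/3)/25.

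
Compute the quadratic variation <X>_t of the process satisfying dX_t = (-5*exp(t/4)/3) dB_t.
<X>_t = 50*exp(t/2)/9 - 50/9

For an Itô process dX_t = a(t) dt + b(t) dB_t, the quadratic variation is <X>_t = int_0^t b(s)^2 ds (the drift term does not contribute). Here b(s) = -5*exp(s/4)/3, so
  b(s)^2 = 25*exp(s/2)/9.
Integrating from 0 to t:
  <X>_t = int_0^t (25*exp(s/2)/9) ds = 50*exp(t/2)/9 - 50/9.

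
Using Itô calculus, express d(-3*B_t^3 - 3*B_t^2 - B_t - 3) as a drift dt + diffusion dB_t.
d(-3*B_t^3 - 3*B_t^2 - B_t - 3) = (-9*B_t - 3) dt + (-9*B_t^2 - 6*B_t - 1) dB_t

Itô's formula for f(B_t) gives d f(B_t) = f'(B_t) dB_t + (1/2) f''(B_t) dt. Compute derivatives of f(x) = -3*x^3 - 3*x^2 - x - 3:
  f'(x)  = -9*x^2 - 6*x - 1
  f''(x) = -18*x - 6
Substitute x = B_t and multiply the f'' term by 1/2:
  drift     = (1/2) * (-18*x - 6) evaluated at B_t = -9*B_t - 3
  diffusion = (-9*x^2 - 6*x - 1) evaluated at B_t = -9*B_t^2 - 6*B_t - 1
Therefore d(-3*B_t^3 - 3*B_t^2 - B_t - 3) = (-9*B_t - 3) dt + (-9*B_t^2 - 6*B_t - 1) dB_t.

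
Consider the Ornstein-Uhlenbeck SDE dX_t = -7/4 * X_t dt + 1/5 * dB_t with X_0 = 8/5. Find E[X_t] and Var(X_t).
E[X_t] = 8*exp(-7*t/4)/5; Var(X_t) = 2/175 - 2*exp(-7*t/2)/175

The OU SDE dX = -theta X dt + sigma dB admits the integrating factor exp(theta t): d(exp(theta t) X_t) = sigma exp(theta t) dB_t. Integrating from 0 to t:
  X_t = x_0 * exp(-theta t) + sigma * int_0^t exp(-theta (t-s)) dB_s.
The Itô integral has mean 0 and (by the Itô isometry) variance sigma^2 * int_0^t exp(-2 theta (t - s)) ds = sigma^2 * (1 - exp(-2 theta t)) / (2 theta).
With theta = 7/4, sigma = 1/5, x_0 = 8/5:
  E[X_t] = 8/5 * exp(-7/4 t) = 8*exp(-7*t/4)/5
  Var(X_t) = (1/5)^2 * (1 - exp(-2*7/4 t)) / (2 * 7/4) = 2/175 - 2*exp(-7*t/2)/175.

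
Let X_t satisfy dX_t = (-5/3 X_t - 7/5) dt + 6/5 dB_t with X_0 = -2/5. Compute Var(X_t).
Var(X_t) = 54/125 - 54*exp(-10*t/3)/125

The variance V(t) = Var(X_t) satisfies V'(t) = 2 a V(t) + c^2 with V(0) = 0 (drift coefficient is linear in X, diffusion is constant). With a = -5/3, c = 6/5, the solution is
  V(t) = (c^2 / (2 a)) * (exp(2 a t) - 1)
       = ((6/5)^2 / (2*(-5/3))) * (exp((-10/3) t) - 1)
       = 54/125 - 54*exp(-10*t/3)/125.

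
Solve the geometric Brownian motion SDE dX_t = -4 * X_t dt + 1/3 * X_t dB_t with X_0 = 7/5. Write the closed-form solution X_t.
X_t = 7/5 * exp((-73/18) * t + (1/3) * B_t)

For GBM dX = mu X dt + sigma X dB with X_0 = x_0, apply Itô to Y = log X: dY = (mu - sigma^2/2) dt + sigma dB, so Y_t = log(x_0) + (mu - sigma^2/2) t + sigma B_t and hence X_t = x_0 * exp((mu - sigma^2/2) t + sigma B_t).
With mu = -4, sigma = 1/3, x_0 = 7/5, this gives:
  X_t = 7/5 * exp((-73/18) * t + (1/3) * B_t).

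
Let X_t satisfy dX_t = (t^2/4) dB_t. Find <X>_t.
<X>_t = t^5/80

For an Itô process dX_t = a(t) dt + b(t) dB_t, the quadratic variation is <X>_t = int_0^t b(s)^2 ds (the drift term does not contribute). Here b(s) = s^2/4, so
  b(s)^2 = s^4/16.
Integrating from 0 to t:
  <X>_t = int_0^t (s^4/16) ds = t^5/80.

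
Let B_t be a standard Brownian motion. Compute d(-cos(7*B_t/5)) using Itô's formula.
d(-cos(7*B_t/5)) = (49*cos(7*B_t/5)/50) dt + (7*sin(7*B_t/5)/5) dB_t

Itô's formula for f(B_t) gives d f(B_t) = f'(B_t) dB_t + (1/2) f''(B_t) dt. Compute derivatives of f(x) = -cos(7*x/5):
  f'(x)  = 7*sin(7*x/5)/5
  f''(x) = 49*cos(7*x/5)/25
Substitute x = B_t and multiply the f'' term by 1/2:
  drift     = (1/2) * (49*cos(7*x/5)/25) evaluated at B_t = 49*cos(7*B_t/5)/50
  diffusion = (7*sin(7*x/5)/5) evaluated at B_t = 7*sin(7*B_t/5)/5
Therefore d(-cos(7*B_t/5)) = (49*cos(7*B_t/5)/50) dt + (7*sin(7*B_t/5)/5) dB_t.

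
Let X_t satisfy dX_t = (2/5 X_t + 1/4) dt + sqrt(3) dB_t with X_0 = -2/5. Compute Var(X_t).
Var(X_t) = 15*exp(4*t/5)/4 - 15/4

The variance V(t) = Var(X_t) satisfies V'(t) = 2 a V(t) + c^2 with V(0) = 0 (drift coefficient is linear in X, diffusion is constant). With a = 2/5, c = sqrt(3), the solution is
  V(t) = (c^2 / (2 a)) * (exp(2 a t) - 1)
       = (sqrt(3)^2 / (2*(2/5))) * (exp((4/5) t) - 1)
       = 15*exp(4*t/5)/4 - 15/4.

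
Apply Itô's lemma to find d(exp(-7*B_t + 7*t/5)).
d(exp(-7*B_t + 7*t/5)) = (259*exp(-7*B_t + 7*t/5)/10) dt + (-7*exp(-7*B_t + 7*t/5)) dB_t

Itô's formula for f(t, x): d f(t, B_t) = (f_t + (1/2) f_xx) dt + f_x dB_t. Compute partials of f(t, x) = exp(7*t/5 - 7*x):
  f_t(t,x)  = 7*exp(7*t/5 - 7*x)/5
  f_x(t,x)  = -7*exp(7*t/5 - 7*x)
  f_xx(t,x) = 49*exp(7*t/5 - 7*x)
Assemble drift = f_t + (1/2) f_xx = 259*exp(7*t/5 - 7*x)/10 and diffusion = f_x = -7*exp(7*t/5 - 7*x). Substituting x = B_t:
  d(exp(-7*B_t + 7*t/5)) = (259*exp(-7*B_t + 7*t/5)/10) dt + (-7*exp(-7*B_t + 7*t/5)) dB_t.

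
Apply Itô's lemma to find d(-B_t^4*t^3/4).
d(-B_t^4*t^3/4) = (3*B_t^2*t^2*(-B_t^2 - 2*t)/4) dt + (-B_t^3*t^3) dB_t

Itô's formula for f(t, x): d f(t, B_t) = (f_t + (1/2) f_xx) dt + f_x dB_t. Compute partials of f(t, x) = -t^3*x^4/4:
  f_t(t,x)  = -3*t^2*x^4/4
  f_x(t,x)  = -t^3*x^3
  f_xx(t,x) = -3*t^3*x^2
Assemble drift = f_t + (1/2) f_xx = 3*t^2*x^2*(-2*t - x^2)/4 and diffusion = f_x = -t^3*x^3. Substituting x = B_t:
  d(-B_t^4*t^3/4) = (3*B_t^2*t^2*(-B_t^2 - 2*t)/4) dt + (-B_t^3*t^3) dB_t.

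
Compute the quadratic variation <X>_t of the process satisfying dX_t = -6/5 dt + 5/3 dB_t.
<X>_t = 25*t/9

For an Itô process dX_t = a(t) dt + b(t) dB_t, the quadratic variation is <X>_t = int_0^t b(s)^2 ds (the drift term does not contribute). Here b(s) = 5/3, so
  b(s)^2 = 25/9.
Integrating from 0 to t:
  <X>_t = int_0^t (25/9) ds = 25*t/9.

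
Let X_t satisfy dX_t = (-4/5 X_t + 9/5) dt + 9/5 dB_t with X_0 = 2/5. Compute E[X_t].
E[X_t] = 9/4 - 37*exp(-4*t/5)/20

Taking expectations and using E[dB_t] = 0, the mean m(t) = E[X_t] satisfies the ODE m'(t) = a m(t) + b with m(0) = x_0. With a = -4/5, b = 9/5, x_0 = 2/5, the solution is
  m(t) = x_0 * exp(a t) + (b/a) * (exp(a t) - 1)
       = (2/5) * exp((-4/5) t) + ((9/5)/(-4/5)) * (exp((-4/5) t) - 1)
       = 9/4 - 37*exp(-4*t/5)/20.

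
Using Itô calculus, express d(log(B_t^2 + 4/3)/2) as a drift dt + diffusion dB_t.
d(log(B_t^2 + 4/3)/2) = (3*(4 - 3*B_t^2)/(2*(3*B_t^2 + 4)^2)) dt + (3*B_t/(3*B_t^2 + 4)) dB_t

Itô's formula for f(B_t) gives d f(B_t) = f'(B_t) dB_t + (1/2) f''(B_t) dt. Compute derivatives of f(x) = log(x^2 + 4/3)/2:
  f'(x)  = 3*x/(3*x^2 + 4)
  f''(x) = 3*(4 - 3*x^2)/(3*x^2 + 4)^2
Substitute x = B_t and multiply the f'' term by 1/2:
  drift     = (1/2) * (3*(4 - 3*x^2)/(3*x^2 + 4)^2) evaluated at B_t = 3*(4 - 3*B_t^2)/(2*(3*B_t^2 + 4)^2)
  diffusion = (3*x/(3*x^2 + 4)) evaluated at B_t = 3*B_t/(3*B_t^2 + 4)
Therefore d(log(B_t^2 + 4/3)/2) = (3*(4 - 3*B_t^2)/(2*(3*B_t^2 + 4)^2)) dt + (3*B_t/(3*B_t^2 + 4)) dB_t.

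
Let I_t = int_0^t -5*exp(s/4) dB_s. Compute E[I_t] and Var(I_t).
E[I_t] = 0; Var(I_t) = 50*exp(t/2) - 50

The Itô integral of a deterministic integrand f(s) has mean 0 because each increment f(s) * (B_{s+ds} - B_s) has mean 0. By the Itô isometry:
  Var( int_0^t f(s) dB_s ) = E[ (int_0^t f(s) dB_s)^2 ] = int_0^t f(s)^2 ds.
Here f(s) = -5*exp(s/4), so f(s)^2 = 25*exp(s/2). Integrate:
  int_0^t (25*exp(s/2)) ds = 50*exp(t/2) - 50.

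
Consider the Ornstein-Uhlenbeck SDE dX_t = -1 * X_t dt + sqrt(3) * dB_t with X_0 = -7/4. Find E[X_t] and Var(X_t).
E[X_t] = -7*exp(-t)/4; Var(X_t) = 3/2 - 3*exp(-2*t)/2

The OU SDE dX = -theta X dt + sigma dB admits the integrating factor exp(theta t): d(exp(theta t) X_t) = sigma exp(theta t) dB_t. Integrating from 0 to t:
  X_t = x_0 * exp(-theta t) + sigma * int_0^t exp(-theta (t-s)) dB_s.
The Itô integral has mean 0 and (by the Itô isometry) variance sigma^2 * int_0^t exp(-2 theta (t - s)) ds = sigma^2 * (1 - exp(-2 theta t)) / (2 theta).
With theta = 1, sigma = sqrt(3), x_0 = -7/4:
  E[X_t] = -7/4 * exp(-1 t) = -7*exp(-t)/4
  Var(X_t) = (sqrt(3))^2 * (1 - exp(-2*1 t)) / (2 * 1) = 3/2 - 3*exp(-2*t)/2.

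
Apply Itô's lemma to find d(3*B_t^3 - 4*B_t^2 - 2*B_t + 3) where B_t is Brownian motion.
d(3*B_t^3 - 4*B_t^2 - 2*B_t + 3) = (9*B_t - 4) dt + (9*B_t^2 - 8*B_t - 2) dB_t

Itô's formula for f(B_t) gives d f(B_t) = f'(B_t) dB_t + (1/2) f''(B_t) dt. Compute derivatives of f(x) = 3*x^3 - 4*x^2 - 2*x + 3:
  f'(x)  = 9*x^2 - 8*x - 2
  f''(x) = 18*x - 8
Substitute x = B_t and multiply the f'' term by 1/2:
  drift     = (1/2) * (18*x - 8) evaluated at B_t = 9*B_t - 4
  diffusion = (9*x^2 - 8*x - 2) evaluated at B_t = 9*B_t^2 - 8*B_t - 2
Therefore d(3*B_t^3 - 4*B_t^2 - 2*B_t + 3) = (9*B_t - 4) dt + (9*B_t^2 - 8*B_t - 2) dB_t.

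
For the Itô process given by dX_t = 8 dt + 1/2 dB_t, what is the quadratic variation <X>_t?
<X>_t = t/4

For an Itô process dX_t = a(t) dt + b(t) dB_t, the quadratic variation is <X>_t = int_0^t b(s)^2 ds (the drift term does not contribute). Here b(s) = 1/2, so
  b(s)^2 = 1/4.
Integrating from 0 to t:
  <X>_t = int_0^t (1/4) ds = t/4.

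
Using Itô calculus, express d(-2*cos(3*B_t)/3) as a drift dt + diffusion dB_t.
d(-2*cos(3*B_t)/3) = (3*cos(3*B_t)) dt + (2*sin(3*B_t)) dB_t

Itô's formula for f(B_t) gives d f(B_t) = f'(B_t) dB_t + (1/2) f''(B_t) dt. Compute derivatives of f(x) = -2*cos(3*x)/3:
  f'(x)  = 2*sin(3*x)
  f''(x) = 6*cos(3*x)
Substitute x = B_t and multiply the f'' term by 1/2:
  drift     = (1/2) * (6*cos(3*x)) evaluated at B_t = 3*cos(3*B_t)
  diffusion = (2*sin(3*x)) evaluated at B_t = 2*sin(3*B_t)
Therefore d(-2*cos(3*B_t)/3) = (3*cos(3*B_t)) dt + (2*sin(3*B_t)) dB_t.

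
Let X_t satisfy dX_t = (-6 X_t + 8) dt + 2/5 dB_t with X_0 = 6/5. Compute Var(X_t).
Var(X_t) = 1/75 - exp(-12*t)/75

The variance V(t) = Var(X_t) satisfies V'(t) = 2 a V(t) + c^2 with V(0) = 0 (drift coefficient is linear in X, diffusion is constant). With a = -6, c = 2/5, the solution is
  V(t) = (c^2 / (2 a)) * (exp(2 a t) - 1)
       = ((2/5)^2 / (2*(-6))) * (exp((-12) t) - 1)
       = 1/75 - exp(-12*t)/75.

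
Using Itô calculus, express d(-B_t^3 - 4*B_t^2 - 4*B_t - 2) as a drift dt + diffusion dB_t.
d(-B_t^3 - 4*B_t^2 - 4*B_t - 2) = (-3*B_t - 4) dt + (-3*B_t^2 - 8*B_t - 4) dB_t

Itô's formula for f(B_t) gives d f(B_t) = f'(B_t) dB_t + (1/2) f''(B_t) dt. Compute derivatives of f(x) = -x^3 - 4*x^2 - 4*x - 2:
  f'(x)  = -3*x^2 - 8*x - 4
  f''(x) = -6*x - 8
Substitute x = B_t and multiply the f'' term by 1/2:
  drift     = (1/2) * (-6*x - 8) evaluated at B_t = -3*B_t - 4
  diffusion = (-3*x^2 - 8*x - 4) evaluated at B_t = -3*B_t^2 - 8*B_t - 4
Therefore d(-B_t^3 - 4*B_t^2 - 4*B_t - 2) = (-3*B_t - 4) dt + (-3*B_t^2 - 8*B_t - 4) dB_t.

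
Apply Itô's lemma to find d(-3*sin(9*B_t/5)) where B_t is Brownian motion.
d(-3*sin(9*B_t/5)) = (243*sin(9*B_t/5)/50) dt + (-27*cos(9*B_t/5)/5) dB_t

Itô's formula for f(B_t) gives d f(B_t) = f'(B_t) dB_t + (1/2) f''(B_t) dt. Compute derivatives of f(x) = -3*sin(9*x/5):
  f'(x)  = -27*cos(9*x/5)/5
  f''(x) = 243*sin(9*x/5)/25
Substitute x = B_t and multiply the f'' term by 1/2:
  drift     = (1/2) * (243*sin(9*x/5)/25) evaluated at B_t = 243*sin(9*B_t/5)/50
  diffusion = (-27*cos(9*x/5)/5) evaluated at B_t = -27*cos(9*B_t/5)/5
Therefore d(-3*sin(9*B_t/5)) = (243*sin(9*B_t/5)/50) dt + (-27*cos(9*B_t/5)/5) dB_t.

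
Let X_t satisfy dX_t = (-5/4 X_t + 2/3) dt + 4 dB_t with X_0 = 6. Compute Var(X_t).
Var(X_t) = 32/5 - 32*exp(-5*t/2)/5

The variance V(t) = Var(X_t) satisfies V'(t) = 2 a V(t) + c^2 with V(0) = 0 (drift coefficient is linear in X, diffusion is constant). With a = -5/4, c = 4, the solution is
  V(t) = (c^2 / (2 a)) * (exp(2 a t) - 1)
       = (4^2 / (2*(-5/4))) * (exp((-5/2) t) - 1)
       = 32/5 - 32*exp(-5*t/2)/5.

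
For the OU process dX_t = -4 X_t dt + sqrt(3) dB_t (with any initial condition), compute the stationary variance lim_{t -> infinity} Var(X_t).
lim Var(X_t) = 3/8

The OU SDE dX = -theta X dt + sigma dB admits the integrating factor exp(theta t): d(exp(theta t) X_t) = sigma exp(theta t) dB_t. Integrating from 0 to t gives X_t = x_0 * exp(-theta t) + sigma * int_0^t exp(-theta (t-s)) dB_s for any initial x_0. The Itô integral has variance (by the Itô isometry) sigma^2 * int_0^t exp(-2 theta (t - s)) ds = sigma^2 * (1 - exp(-2 theta t)) / (2 theta), independent of x_0.
With theta = 4, sigma = sqrt(3):
  Var(X_t) = (sqrt(3))^2 * (1 - exp(-2*4 t)) / (2 * 4) = 3/8 - 3*exp(-8*t)/8.
As t -> infinity, exp(-2*4 t) -> 0, so the stationary variance is sigma^2 / (2 theta) = 3/8.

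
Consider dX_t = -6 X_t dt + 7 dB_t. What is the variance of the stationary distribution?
lim Var(X_t) = 49/12

The OU SDE dX = -theta X dt + sigma dB admits the integrating factor exp(theta t): d(exp(theta t) X_t) = sigma exp(theta t) dB_t. Integrating from 0 to t gives X_t = x_0 * exp(-theta t) + sigma * int_0^t exp(-theta (t-s)) dB_s for any initial x_0. The Itô integral has variance (by the Itô isometry) sigma^2 * int_0^t exp(-2 theta (t - s)) ds = sigma^2 * (1 - exp(-2 theta t)) / (2 theta), independent of x_0.
With theta = 6, sigma = 7:
  Var(X_t) = (7)^2 * (1 - exp(-2*6 t)) / (2 * 6) = 49/12 - 49*exp(-12*t)/12.
As t -> infinity, exp(-2*6 t) -> 0, so the stationary variance is sigma^2 / (2 theta) = 49/12.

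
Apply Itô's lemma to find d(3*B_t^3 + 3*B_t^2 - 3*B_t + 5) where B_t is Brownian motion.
d(3*B_t^3 + 3*B_t^2 - 3*B_t + 5) = (9*B_t + 3) dt + (9*B_t^2 + 6*B_t - 3) dB_t

Itô's formula for f(B_t) gives d f(B_t) = f'(B_t) dB_t + (1/2) f''(B_t) dt. Compute derivatives of f(x) = 3*x^3 + 3*x^2 - 3*x + 5:
  f'(x)  = 9*x^2 + 6*x - 3
  f''(x) = 18*x + 6
Substitute x = B_t and multiply the f'' term by 1/2:
  drift     = (1/2) * (18*x + 6) evaluated at B_t = 9*B_t + 3
  diffusion = (9*x^2 + 6*x - 3) evaluated at B_t = 9*B_t^2 + 6*B_t - 3
Therefore d(3*B_t^3 + 3*B_t^2 - 3*B_t + 5) = (9*B_t + 3) dt + (9*B_t^2 + 6*B_t - 3) dB_t.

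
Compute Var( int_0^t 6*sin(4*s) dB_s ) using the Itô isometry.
Var = 18*t - 9*sin(4*t)*cos(4*t)/2

The Itô integral of a deterministic integrand f(s) has mean 0 because each increment f(s) * (B_{s+ds} - B_s) has mean 0. By the Itô isometry:
  Var( int_0^t f(s) dB_s ) = E[ (int_0^t f(s) dB_s)^2 ] = int_0^t f(s)^2 ds.
Here f(s) = 6*sin(4*s), so f(s)^2 = 36*sin(4*s)^2. Integrate:
  int_0^t (36*sin(4*s)^2) ds = 18*t - 9*sin(4*t)*cos(4*t)/2.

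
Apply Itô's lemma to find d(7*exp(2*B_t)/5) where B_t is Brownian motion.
d(7*exp(2*B_t)/5) = (14*exp(2*B_t)/5) dt + (14*exp(2*B_t)/5) dB_t

Itô's formula for f(B_t) gives d f(B_t) = f'(B_t) dB_t + (1/2) f''(B_t) dt. Compute derivatives of f(x) = 7*exp(2*x)/5:
  f'(x)  = 14*exp(2*x)/5
  f''(x) = 28*exp(2*x)/5
Substitute x = B_t and multiply the f'' term by 1/2:
  drift     = (1/2) * (28*exp(2*x)/5) evaluated at B_t = 14*exp(2*B_t)/5
  diffusion = (14*exp(2*x)/5) evaluated at B_t = 14*exp(2*B_t)/5
Therefore d(7*exp(2*B_t)/5) = (14*exp(2*B_t)/5) dt + (14*exp(2*B_t)/5) dB_t.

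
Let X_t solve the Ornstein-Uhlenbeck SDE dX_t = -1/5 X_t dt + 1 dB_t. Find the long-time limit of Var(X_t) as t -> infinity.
lim Var(X_t) = 5/2

The OU SDE dX = -theta X dt + sigma dB admits the integrating factor exp(theta t): d(exp(theta t) X_t) = sigma exp(theta t) dB_t. Integrating from 0 to t gives X_t = x_0 * exp(-theta t) + sigma * int_0^t exp(-theta (t-s)) dB_s for any initial x_0. The Itô integral has variance (by the Itô isometry) sigma^2 * int_0^t exp(-2 theta (t - s)) ds = sigma^2 * (1 - exp(-2 theta t)) / (2 theta), independent of x_0.
With theta = 1/5, sigma = 1:
  Var(X_t) = (1)^2 * (1 - exp(-2*1/5 t)) / (2 * 1/5) = 5/2 - 5*exp(-2*t/5)/2.
As t -> infinity, exp(-2*1/5 t) -> 0, so the stationary variance is sigma^2 / (2 theta) = 5/2.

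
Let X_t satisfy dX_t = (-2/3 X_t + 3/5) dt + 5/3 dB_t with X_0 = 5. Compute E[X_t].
E[X_t] = 9/10 + 41*exp(-2*t/3)/10

Taking expectations and using E[dB_t] = 0, the mean m(t) = E[X_t] satisfies the ODE m'(t) = a m(t) + b with m(0) = x_0. With a = -2/3, b = 3/5, x_0 = 5, the solution is
  m(t) = x_0 * exp(a t) + (b/a) * (exp(a t) - 1)
       = 5 * exp((-2/3) t) + ((3/5)/(-2/3)) * (exp((-2/3) t) - 1)
       = 9/10 + 41*exp(-2*t/3)/10.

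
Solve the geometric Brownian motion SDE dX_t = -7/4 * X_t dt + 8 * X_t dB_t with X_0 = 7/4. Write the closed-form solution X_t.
X_t = 7/4 * exp((-135/4) * t + (8) * B_t)

For GBM dX = mu X dt + sigma X dB with X_0 = x_0, apply Itô to Y = log X: dY = (mu - sigma^2/2) dt + sigma dB, so Y_t = log(x_0) + (mu - sigma^2/2) t + sigma B_t and hence X_t = x_0 * exp((mu - sigma^2/2) t + sigma B_t).
With mu = -7/4, sigma = 8, x_0 = 7/4, this gives:
  X_t = 7/4 * exp((-135/4) * t + (8) * B_t).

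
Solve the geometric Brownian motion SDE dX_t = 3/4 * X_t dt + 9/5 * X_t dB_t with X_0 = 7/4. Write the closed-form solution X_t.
X_t = 7/4 * exp((-87/100) * t + (9/5) * B_t)

For GBM dX = mu X dt + sigma X dB with X_0 = x_0, apply Itô to Y = log X: dY = (mu - sigma^2/2) dt + sigma dB, so Y_t = log(x_0) + (mu - sigma^2/2) t + sigma B_t and hence X_t = x_0 * exp((mu - sigma^2/2) t + sigma B_t).
With mu = 3/4, sigma = 9/5, x_0 = 7/4, this gives:
  X_t = 7/4 * exp((-87/100) * t + (9/5) * B_t).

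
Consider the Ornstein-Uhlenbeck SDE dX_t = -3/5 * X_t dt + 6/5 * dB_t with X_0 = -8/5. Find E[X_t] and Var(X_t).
E[X_t] = -8*exp(-3*t/5)/5; Var(X_t) = 6/5 - 6*exp(-6*t/5)/5

The OU SDE dX = -theta X dt + sigma dB admits the integrating factor exp(theta t): d(exp(theta t) X_t) = sigma exp(theta t) dB_t. Integrating from 0 to t:
  X_t = x_0 * exp(-theta t) + sigma * int_0^t exp(-theta (t-s)) dB_s.
The Itô integral has mean 0 and (by the Itô isometry) variance sigma^2 * int_0^t exp(-2 theta (t - s)) ds = sigma^2 * (1 - exp(-2 theta t)) / (2 theta).
With theta = 3/5, sigma = 6/5, x_0 = -8/5:
  E[X_t] = -8/5 * exp(-3/5 t) = -8*exp(-3*t/5)/5
  Var(X_t) = (6/5)^2 * (1 - exp(-2*3/5 t)) / (2 * 3/5) = 6/5 - 6*exp(-6*t/5)/5.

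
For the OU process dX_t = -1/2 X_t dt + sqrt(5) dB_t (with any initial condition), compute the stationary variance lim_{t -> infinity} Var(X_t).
lim Var(X_t) = 5

The OU SDE dX = -theta X dt + sigma dB admits the integrating factor exp(theta t): d(exp(theta t) X_t) = sigma exp(theta t) dB_t. Integrating from 0 to t gives X_t = x_0 * exp(-theta t) + sigma * int_0^t exp(-theta (t-s)) dB_s for any initial x_0. The Itô integral has variance (by the Itô isometry) sigma^2 * int_0^t exp(-2 theta (t - s)) ds = sigma^2 * (1 - exp(-2 theta t)) / (2 theta), independent of x_0.
With theta = 1/2, sigma = sqrt(5):
  Var(X_t) = (sqrt(5))^2 * (1 - exp(-2*1/2 t)) / (2 * 1/2) = 5 - 5*exp(-t).
As t -> infinity, exp(-2*1/2 t) -> 0, so the stationary variance is sigma^2 / (2 theta) = 5.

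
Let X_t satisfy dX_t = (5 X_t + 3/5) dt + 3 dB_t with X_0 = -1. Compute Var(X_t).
Var(X_t) = 9*exp(10*t)/10 - 9/10

The variance V(t) = Var(X_t) satisfies V'(t) = 2 a V(t) + c^2 with V(0) = 0 (drift coefficient is linear in X, diffusion is constant). With a = 5, c = 3, the solution is
  V(t) = (c^2 / (2 a)) * (exp(2 a t) - 1)
       = (3^2 / (2*5)) * (exp(10 t) - 1)
       = 9*exp(10*t)/10 - 9/10.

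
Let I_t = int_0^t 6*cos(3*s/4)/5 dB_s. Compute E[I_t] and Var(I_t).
E[I_t] = 0; Var(I_t) = 18*t/25 + 12*sin(3*t/2)/25

The Itô integral of a deterministic integrand f(s) has mean 0 because each increment f(s) * (B_{s+ds} - B_s) has mean 0. By the Itô isometry:
  Var( int_0^t f(s) dB_s ) = E[ (int_0^t f(s) dB_s)^2 ] = int_0^t f(s)^2 ds.
Here f(s) = 6*cos(3*s/4)/5, so f(s)^2 = 36*cos(3*s/4)^2/25. Integrate:
  int_0^t (36*cos(3*s/4)^2/25) ds = 18*t/25 + 12*sin(3*t/2)/25.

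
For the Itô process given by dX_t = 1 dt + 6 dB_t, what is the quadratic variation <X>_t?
<X>_t = 36*t

For an Itô process dX_t = a(t) dt + b(t) dB_t, the quadratic variation is <X>_t = int_0^t b(s)^2 ds (the drift term does not contribute). Here b(s) = 6, so
  b(s)^2 = 36.
Integrating from 0 to t:
  <X>_t = int_0^t (36) ds = 36*t.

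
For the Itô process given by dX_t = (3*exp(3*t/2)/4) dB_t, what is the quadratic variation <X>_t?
<X>_t = 3*exp(3*t)/16 - 3/16

For an Itô process dX_t = a(t) dt + b(t) dB_t, the quadratic variation is <X>_t = int_0^t b(s)^2 ds (the drift term does not contribute). Here b(s) = 3*exp(3*s/2)/4, so
  b(s)^2 = 9*exp(3*s)/16.
Integrating from 0 to t:
  <X>_t = int_0^t (9*exp(3*s)/16) ds = 3*exp(3*t)/16 - 3/16.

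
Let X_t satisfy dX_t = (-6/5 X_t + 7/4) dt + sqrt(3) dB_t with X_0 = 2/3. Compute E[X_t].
E[X_t] = 35/24 - 19*exp(-6*t/5)/24

Taking expectations and using E[dB_t] = 0, the mean m(t) = E[X_t] satisfies the ODE m'(t) = a m(t) + b with m(0) = x_0. With a = -6/5, b = 7/4, x_0 = 2/3, the solution is
  m(t) = x_0 * exp(a t) + (b/a) * (exp(a t) - 1)
       = (2/3) * exp((-6/5) t) + ((7/4)/(-6/5)) * (exp((-6/5) t) - 1)
       = 35/24 - 19*exp(-6*t/5)/24.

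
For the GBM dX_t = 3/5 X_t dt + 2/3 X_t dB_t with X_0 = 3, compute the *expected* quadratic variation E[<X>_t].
E[<X>_t] = 90*exp(74*t/45)/37 - 90/37

<X>_t = int_0^t ((2/3) * X_s)^2 ds. Taking expectation inside the integral: E[<X>_t] = (2/3)^2 * int_0^t E[X_s^2] ds. For GBM, E[X_s^2] = x_0^2 * exp((2 mu + sigma^2) s). Integrating:
  E[<X>_t] = (2/3)^2 * 3^2 * (exp((2*(3/5) + (2/3)^2) t) - 1) / (2*(3/5) + (2/3)^2)
           = (2/3)^2 * 3^2 * (exp((74/45) t) - 1) / (74/45) = 90*exp(74*t/45)/37 - 90/37.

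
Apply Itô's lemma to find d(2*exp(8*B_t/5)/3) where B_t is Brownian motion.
d(2*exp(8*B_t/5)/3) = (64*exp(8*B_t/5)/75) dt + (16*exp(8*B_t/5)/15) dB_t

Itô's formula for f(B_t) gives d f(B_t) = f'(B_t) dB_t + (1/2) f''(B_t) dt. Compute derivatives of f(x) = 2*exp(8*x/5)/3:
  f'(x)  = 16*exp(8*x/5)/15
  f''(x) = 128*exp(8*x/5)/75
Substitute x = B_t and multiply the f'' term by 1/2:
  drift     = (1/2) * (128*exp(8*x/5)/75) evaluated at B_t = 64*exp(8*B_t/5)/75
  diffusion = (16*exp(8*x/5)/15) evaluated at B_t = 16*exp(8*B_t/5)/15
Therefore d(2*exp(8*B_t/5)/3) = (64*exp(8*B_t/5)/75) dt + (16*exp(8*B_t/5)/15) dB_t.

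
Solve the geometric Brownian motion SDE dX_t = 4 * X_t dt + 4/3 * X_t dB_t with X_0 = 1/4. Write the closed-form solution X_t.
X_t = 1/4 * exp((28/9) * t + (4/3) * B_t)

For GBM dX = mu X dt + sigma X dB with X_0 = x_0, apply Itô to Y = log X: dY = (mu - sigma^2/2) dt + sigma dB, so Y_t = log(x_0) + (mu - sigma^2/2) t + sigma B_t and hence X_t = x_0 * exp((mu - sigma^2/2) t + sigma B_t).
With mu = 4, sigma = 4/3, x_0 = 1/4, this gives:
  X_t = 1/4 * exp((28/9) * t + (4/3) * B_t).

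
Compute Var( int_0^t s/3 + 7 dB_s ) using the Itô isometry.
Var = t*(t^2 + 63*t + 1323)/27

The Itô integral of a deterministic integrand f(s) has mean 0 because each increment f(s) * (B_{s+ds} - B_s) has mean 0. By the Itô isometry:
  Var( int_0^t f(s) dB_s ) = E[ (int_0^t f(s) dB_s)^2 ] = int_0^t f(s)^2 ds.
Here f(s) = s/3 + 7, so f(s)^2 = (s + 21)^2/9. Integrate:
  int_0^t ((s + 21)^2/9) ds = t*(t^2 + 63*t + 1323)/27.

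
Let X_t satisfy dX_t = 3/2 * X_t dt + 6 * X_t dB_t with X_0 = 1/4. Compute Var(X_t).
Var(X_t) = (exp(36*t) - 1)*exp(3*t)/16

For GBM dX = mu X dt + sigma X dB with X_0 = x_0, apply Itô to Y = log X: dY = (mu - sigma^2/2) dt + sigma dB, so Y_t = log(x_0) + (mu - sigma^2/2) t + sigma B_t and hence X_t = x_0 * exp((mu - sigma^2/2) t + sigma B_t).
With mu = 3/2, sigma = 6, x_0 = 1/4, this gives:
  X_t = 1/4 * exp((-33/2) * t + (6) * B_t).
Since sigma*B_t ~ Normal(0, sigma^2 t), E[exp(sigma*B_t)] = exp(sigma^2 t / 2); so E[X_t] = x_0 * exp((mu - sigma^2/2) t) * exp(sigma^2 t / 2) = x_0 * exp(mu t) = exp(3*t/2)/4.
Var(X_t) = E[X_t^2] - (E[X_t])^2 = x_0^2 * exp(2 mu t) * (exp(sigma^2 t) - 1) = (exp(36*t) - 1)*exp(3*t)/16.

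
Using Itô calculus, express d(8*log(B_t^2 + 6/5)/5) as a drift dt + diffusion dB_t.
d(8*log(B_t^2 + 6/5)/5) = (8*(6 - 5*B_t^2)/(5*B_t^2 + 6)^2) dt + (16*B_t/(5*B_t^2 + 6)) dB_t

Itô's formula for f(B_t) gives d f(B_t) = f'(B_t) dB_t + (1/2) f''(B_t) dt. Compute derivatives of f(x) = 8*log(x^2 + 6/5)/5:
  f'(x)  = 16*x/(5*x^2 + 6)
  f''(x) = 16*(6 - 5*x^2)/(5*x^2 + 6)^2
Substitute x = B_t and multiply the f'' term by 1/2:
  drift     = (1/2) * (16*(6 - 5*x^2)/(5*x^2 + 6)^2) evaluated at B_t = 8*(6 - 5*B_t^2)/(5*B_t^2 + 6)^2
  diffusion = (16*x/(5*x^2 + 6)) evaluated at B_t = 16*B_t/(5*B_t^2 + 6)
Therefore d(8*log(B_t^2 + 6/5)/5) = (8*(6 - 5*B_t^2)/(5*B_t^2 + 6)^2) dt + (16*B_t/(5*B_t^2 + 6)) dB_t.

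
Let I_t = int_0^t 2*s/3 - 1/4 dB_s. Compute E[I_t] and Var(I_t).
E[I_t] = 0; Var(I_t) = t*(64*t^2 - 72*t + 27)/432

The Itô integral of a deterministic integrand f(s) has mean 0 because each increment f(s) * (B_{s+ds} - B_s) has mean 0. By the Itô isometry:
  Var( int_0^t f(s) dB_s ) = E[ (int_0^t f(s) dB_s)^2 ] = int_0^t f(s)^2 ds.
Here f(s) = 2*s/3 - 1/4, so f(s)^2 = (8*s - 3)^2/144. Integrate:
  int_0^t ((8*s - 3)^2/144) ds = t*(64*t^2 - 72*t + 27)/432.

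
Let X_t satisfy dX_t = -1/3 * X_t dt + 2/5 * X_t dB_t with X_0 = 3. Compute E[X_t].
E[X_t] = 3*exp(-t/3)

For GBM dX = mu X dt + sigma X dB with X_0 = x_0, apply Itô to Y = log X: dY = (mu - sigma^2/2) dt + sigma dB, so Y_t = log(x_0) + (mu - sigma^2/2) t + sigma B_t and hence X_t = x_0 * exp((mu - sigma^2/2) t + sigma B_t).
With mu = -1/3, sigma = 2/5, x_0 = 3, this gives:
  X_t = 3 * exp((-31/75) * t + (2/5) * B_t).
Since sigma*B_t ~ Normal(0, sigma^2 t), E[exp(sigma*B_t)] = exp(sigma^2 t / 2); so E[X_t] = x_0 * exp((mu - sigma^2/2) t) * exp(sigma^2 t / 2) = x_0 * exp(mu t) = 3*exp(-t/3).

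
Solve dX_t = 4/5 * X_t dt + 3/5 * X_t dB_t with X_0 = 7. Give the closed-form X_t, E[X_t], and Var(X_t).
X_t = 7 * exp((31/50) t + (3/5) B_t); E[X_t] = 7*exp(4*t/5); Var(X_t) = 49*(exp(9*t/25) - 1)*exp(8*t/5)

For GBM dX = mu X dt + sigma X dB with X_0 = x_0, apply Itô to Y = log X: dY = (mu - sigma^2/2) dt + sigma dB, so Y_t = log(x_0) + (mu - sigma^2/2) t + sigma B_t and hence X_t = x_0 * exp((mu - sigma^2/2) t + sigma B_t).
With mu = 4/5, sigma = 3/5, x_0 = 7, this gives:
  X_t = 7 * exp((31/50) * t + (3/5) * B_t).
Since sigma*B_t ~ Normal(0, sigma^2 t), E[exp(sigma*B_t)] = exp(sigma^2 t / 2); so E[X_t] = x_0 * exp((mu - sigma^2/2) t) * exp(sigma^2 t / 2) = x_0 * exp(mu t) = 7*exp(4*t/5).
Var(X_t) = E[X_t^2] - (E[X_t])^2 = x_0^2 * exp(2 mu t) * (exp(sigma^2 t) - 1) = 49*(exp(9*t/25) - 1)*exp(8*t/5).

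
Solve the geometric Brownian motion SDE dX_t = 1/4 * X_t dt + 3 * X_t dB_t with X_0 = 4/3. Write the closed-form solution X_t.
X_t = 4/3 * exp((-17/4) * t + (3) * B_t)

For GBM dX = mu X dt + sigma X dB with X_0 = x_0, apply Itô to Y = log X: dY = (mu - sigma^2/2) dt + sigma dB, so Y_t = log(x_0) + (mu - sigma^2/2) t + sigma B_t and hence X_t = x_0 * exp((mu - sigma^2/2) t + sigma B_t).
With mu = 1/4, sigma = 3, x_0 = 4/3, this gives:
  X_t = 4/3 * exp((-17/4) * t + (3) * B_t).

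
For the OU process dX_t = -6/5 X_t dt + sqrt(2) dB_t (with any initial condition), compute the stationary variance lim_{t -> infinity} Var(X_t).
lim Var(X_t) = 5/6

The OU SDE dX = -theta X dt + sigma dB admits the integrating factor exp(theta t): d(exp(theta t) X_t) = sigma exp(theta t) dB_t. Integrating from 0 to t gives X_t = x_0 * exp(-theta t) + sigma * int_0^t exp(-theta (t-s)) dB_s for any initial x_0. The Itô integral has variance (by the Itô isometry) sigma^2 * int_0^t exp(-2 theta (t - s)) ds = sigma^2 * (1 - exp(-2 theta t)) / (2 theta), independent of x_0.
With theta = 6/5, sigma = sqrt(2):
  Var(X_t) = (sqrt(2))^2 * (1 - exp(-2*6/5 t)) / (2 * 6/5) = 5/6 - 5*exp(-12*t/5)/6.
As t -> infinity, exp(-2*6/5 t) -> 0, so the stationary variance is sigma^2 / (2 theta) = 5/6.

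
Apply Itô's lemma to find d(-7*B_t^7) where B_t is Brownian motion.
d(-7*B_t^7) = (-147*B_t^5) dt + (-49*B_t^6) dB_t

Itô's formula for f(B_t) gives d f(B_t) = f'(B_t) dB_t + (1/2) f''(B_t) dt. Compute derivatives of f(x) = -7*x^7:
  f'(x)  = -49*x^6
  f''(x) = -294*x^5
Substitute x = B_t and multiply the f'' term by 1/2:
  drift     = (1/2) * (-294*x^5) evaluated at B_t = -147*B_t^5
  diffusion = (-49*x^6) evaluated at B_t = -49*B_t^6
Therefore d(-7*B_t^7) = (-147*B_t^5) dt + (-49*B_t^6) dB_t.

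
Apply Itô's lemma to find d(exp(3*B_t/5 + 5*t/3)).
d(exp(3*B_t/5 + 5*t/3)) = (277*exp(3*B_t/5 + 5*t/3)/150) dt + (3*exp(3*B_t/5 + 5*t/3)/5) dB_t

Itô's formula for f(t, x): d f(t, B_t) = (f_t + (1/2) f_xx) dt + f_x dB_t. Compute partials of f(t, x) = exp(5*t/3 + 3*x/5):
  f_t(t,x)  = 5*exp(5*t/3 + 3*x/5)/3
  f_x(t,x)  = 3*exp(5*t/3 + 3*x/5)/5
  f_xx(t,x) = 9*exp(5*t/3 + 3*x/5)/25
Assemble drift = f_t + (1/2) f_xx = 277*exp(5*t/3 + 3*x/5)/150 and diffusion = f_x = 3*exp(5*t/3 + 3*x/5)/5. Substituting x = B_t:
  d(exp(3*B_t/5 + 5*t/3)) = (277*exp(3*B_t/5 + 5*t/3)/150) dt + (3*exp(3*B_t/5 + 5*t/3)/5) dB_t.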